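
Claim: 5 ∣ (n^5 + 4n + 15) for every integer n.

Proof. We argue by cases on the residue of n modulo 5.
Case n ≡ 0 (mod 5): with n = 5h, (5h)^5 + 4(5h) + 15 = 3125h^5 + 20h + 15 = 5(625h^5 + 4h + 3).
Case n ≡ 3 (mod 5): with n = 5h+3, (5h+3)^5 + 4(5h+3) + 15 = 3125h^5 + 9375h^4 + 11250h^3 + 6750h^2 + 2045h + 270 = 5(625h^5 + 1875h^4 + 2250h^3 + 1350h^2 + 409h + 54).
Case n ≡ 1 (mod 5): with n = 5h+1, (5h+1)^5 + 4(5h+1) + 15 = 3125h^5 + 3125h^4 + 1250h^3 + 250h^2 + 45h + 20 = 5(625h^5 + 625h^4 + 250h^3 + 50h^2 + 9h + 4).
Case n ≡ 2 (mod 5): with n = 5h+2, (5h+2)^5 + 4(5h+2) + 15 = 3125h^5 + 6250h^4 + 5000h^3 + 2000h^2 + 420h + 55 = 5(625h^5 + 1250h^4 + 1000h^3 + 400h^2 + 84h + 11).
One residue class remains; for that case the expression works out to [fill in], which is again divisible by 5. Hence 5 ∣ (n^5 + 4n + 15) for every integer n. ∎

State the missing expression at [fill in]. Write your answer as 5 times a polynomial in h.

5(625h^5 + 2500h^4 + 4000h^3 + 3200h^2 + 1284h + 211)

Only n ≡ 4 (mod 5) is unaccounted for. Put n = 5h+4:
(5h+4)^5 + 4(5h+4) + 15 expands to 3125h^5 + 12500h^4 + 20000h^3 + 16000h^2 + 6420h + 1055,
and factoring out 5 leaves 5(625h^5 + 2500h^4 + 4000h^3 + 3200h^2 + 1284h + 211).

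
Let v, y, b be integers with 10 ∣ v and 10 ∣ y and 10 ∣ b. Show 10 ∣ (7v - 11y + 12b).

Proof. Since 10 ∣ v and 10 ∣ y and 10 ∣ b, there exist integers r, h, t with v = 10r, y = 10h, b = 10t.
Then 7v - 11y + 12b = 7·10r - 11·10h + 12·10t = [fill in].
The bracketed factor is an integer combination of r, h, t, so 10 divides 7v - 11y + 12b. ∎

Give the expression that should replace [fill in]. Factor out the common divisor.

Pull the common 10 out of every term: 7·10r - 11·10h + 12·10t = 10(-11h + 7r + 12t).
-11h + 7r + 12t is an integer, which exhibits the divisibility.

10(-11h + 7r + 12t)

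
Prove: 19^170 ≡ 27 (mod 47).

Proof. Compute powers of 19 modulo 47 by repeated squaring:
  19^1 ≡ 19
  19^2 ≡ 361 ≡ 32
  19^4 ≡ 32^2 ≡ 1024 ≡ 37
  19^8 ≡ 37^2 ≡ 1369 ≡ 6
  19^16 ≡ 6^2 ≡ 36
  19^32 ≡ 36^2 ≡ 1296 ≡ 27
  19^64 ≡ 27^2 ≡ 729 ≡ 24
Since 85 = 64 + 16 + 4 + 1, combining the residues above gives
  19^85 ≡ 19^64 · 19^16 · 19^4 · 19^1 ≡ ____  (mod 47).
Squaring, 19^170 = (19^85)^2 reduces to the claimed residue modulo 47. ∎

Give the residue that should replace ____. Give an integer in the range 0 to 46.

Multiply the listed residues: 24 · 36 · 37 · 19 = 864 → 31968 → 607392.
Reducing modulo 47: 607392 = 12923·47 + 11, so 19^85 ≡ 11.

11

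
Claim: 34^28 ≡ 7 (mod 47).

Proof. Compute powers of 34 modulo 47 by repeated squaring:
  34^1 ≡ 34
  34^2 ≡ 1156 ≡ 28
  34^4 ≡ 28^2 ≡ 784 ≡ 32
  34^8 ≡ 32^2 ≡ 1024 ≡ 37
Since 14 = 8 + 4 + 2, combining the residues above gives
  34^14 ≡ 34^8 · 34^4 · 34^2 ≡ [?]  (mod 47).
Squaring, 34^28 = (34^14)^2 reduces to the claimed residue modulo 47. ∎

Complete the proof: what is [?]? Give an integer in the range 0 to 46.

17

34^8 · 34^4 · 34^2 ≡ 37 · 32 · 28 = 33152.
33152 mod 47 = 17, so 34^14 ≡ 17 (mod 47).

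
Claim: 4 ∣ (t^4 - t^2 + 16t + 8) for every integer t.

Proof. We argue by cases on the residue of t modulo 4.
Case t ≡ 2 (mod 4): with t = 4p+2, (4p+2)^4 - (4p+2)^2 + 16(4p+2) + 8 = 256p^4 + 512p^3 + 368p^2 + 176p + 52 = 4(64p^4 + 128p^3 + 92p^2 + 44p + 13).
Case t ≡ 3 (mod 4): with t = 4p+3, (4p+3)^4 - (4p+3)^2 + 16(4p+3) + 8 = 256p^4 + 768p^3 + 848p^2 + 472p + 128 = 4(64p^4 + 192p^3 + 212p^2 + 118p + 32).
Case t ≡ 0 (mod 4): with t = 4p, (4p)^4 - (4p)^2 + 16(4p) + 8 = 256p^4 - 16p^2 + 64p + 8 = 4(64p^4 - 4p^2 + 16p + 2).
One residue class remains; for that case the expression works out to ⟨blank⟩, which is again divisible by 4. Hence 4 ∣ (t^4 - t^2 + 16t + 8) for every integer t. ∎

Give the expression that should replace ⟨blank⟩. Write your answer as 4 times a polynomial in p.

The residues treated are {2, 3, 0}, so the missing case is t ≡ 1 (mod 4); write t = 4p+1.
Then (4p+1)^4 - (4p+1)^2 + 16(4p+1) + 8 = 256p^4 + 256p^3 + 80p^2 + 72p + 24 = 4(64p^4 + 64p^3 + 20p^2 + 18p + 6).

4(64p^4 + 64p^3 + 20p^2 + 18p + 6)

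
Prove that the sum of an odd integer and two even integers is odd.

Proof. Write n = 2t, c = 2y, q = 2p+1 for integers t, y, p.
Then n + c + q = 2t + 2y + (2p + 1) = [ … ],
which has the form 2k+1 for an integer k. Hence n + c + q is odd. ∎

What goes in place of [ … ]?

Expanding: 2t + 2y + (2p + 1) = 2p + 2t + 2y + 1.
Every term except the constant is even, so this is 2(p + t + y) + 1,
and p + t + y ∈ ℤ gives the required form.

2(p + t + y) + 1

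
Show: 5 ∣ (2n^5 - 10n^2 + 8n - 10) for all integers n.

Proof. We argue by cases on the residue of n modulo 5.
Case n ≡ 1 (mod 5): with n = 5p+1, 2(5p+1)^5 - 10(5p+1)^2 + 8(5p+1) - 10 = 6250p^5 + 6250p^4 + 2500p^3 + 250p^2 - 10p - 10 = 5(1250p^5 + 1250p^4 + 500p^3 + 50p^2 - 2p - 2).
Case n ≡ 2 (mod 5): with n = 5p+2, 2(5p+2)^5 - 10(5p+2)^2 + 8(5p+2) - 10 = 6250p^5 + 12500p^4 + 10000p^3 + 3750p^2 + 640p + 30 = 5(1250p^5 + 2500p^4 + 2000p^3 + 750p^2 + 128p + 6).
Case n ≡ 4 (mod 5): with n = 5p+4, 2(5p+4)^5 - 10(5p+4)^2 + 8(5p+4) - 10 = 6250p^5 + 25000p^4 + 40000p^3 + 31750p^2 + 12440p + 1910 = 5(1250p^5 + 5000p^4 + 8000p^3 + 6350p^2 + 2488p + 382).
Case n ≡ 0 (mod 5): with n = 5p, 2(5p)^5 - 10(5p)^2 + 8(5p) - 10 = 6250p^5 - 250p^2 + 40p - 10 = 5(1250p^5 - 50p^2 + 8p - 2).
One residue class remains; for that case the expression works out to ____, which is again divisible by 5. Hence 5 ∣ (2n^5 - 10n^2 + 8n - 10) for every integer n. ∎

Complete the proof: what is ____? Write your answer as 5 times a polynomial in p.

Only n ≡ 3 (mod 5) is unaccounted for. Put n = 5p+3:
2(5p+3)^5 - 10(5p+3)^2 + 8(5p+3) - 10 expands to 6250p^5 + 18750p^4 + 22500p^3 + 13250p^2 + 3790p + 410,
and factoring out 5 leaves 5(1250p^5 + 3750p^4 + 4500p^3 + 2650p^2 + 758p + 82).

5(1250p^5 + 3750p^4 + 4500p^3 + 2650p^2 + 758p + 82)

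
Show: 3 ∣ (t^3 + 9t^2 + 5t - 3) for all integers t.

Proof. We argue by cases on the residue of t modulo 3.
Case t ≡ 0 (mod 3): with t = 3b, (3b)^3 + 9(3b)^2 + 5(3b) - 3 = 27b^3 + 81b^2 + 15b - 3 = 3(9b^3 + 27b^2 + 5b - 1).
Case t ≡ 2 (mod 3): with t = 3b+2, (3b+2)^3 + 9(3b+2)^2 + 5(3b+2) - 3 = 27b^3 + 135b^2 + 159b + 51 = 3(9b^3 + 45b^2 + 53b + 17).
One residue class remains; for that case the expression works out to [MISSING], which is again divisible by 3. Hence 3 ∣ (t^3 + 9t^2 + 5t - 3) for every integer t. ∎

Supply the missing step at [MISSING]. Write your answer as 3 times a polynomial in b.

3(9b^3 + 36b^2 + 26b + 4)

The residues treated are {0, 2}, so the missing case is t ≡ 1 (mod 3); write t = 3b+1.
Then (3b+1)^3 + 9(3b+1)^2 + 5(3b+1) - 3 = 27b^3 + 108b^2 + 78b + 12 = 3(9b^3 + 36b^2 + 26b + 4).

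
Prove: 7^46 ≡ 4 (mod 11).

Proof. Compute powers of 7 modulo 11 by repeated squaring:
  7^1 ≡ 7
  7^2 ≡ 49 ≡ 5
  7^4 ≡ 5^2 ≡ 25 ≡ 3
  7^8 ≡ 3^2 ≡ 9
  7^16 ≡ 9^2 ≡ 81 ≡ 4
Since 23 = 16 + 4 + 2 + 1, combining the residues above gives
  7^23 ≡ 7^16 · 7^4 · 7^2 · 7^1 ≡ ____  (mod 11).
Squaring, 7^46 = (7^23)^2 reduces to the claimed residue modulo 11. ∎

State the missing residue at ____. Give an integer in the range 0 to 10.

7^16 · 7^4 · 7^2 · 7^1 ≡ 4 · 3 · 5 · 7 = 420.
420 mod 11 = 2, so 7^23 ≡ 2 (mod 11).

2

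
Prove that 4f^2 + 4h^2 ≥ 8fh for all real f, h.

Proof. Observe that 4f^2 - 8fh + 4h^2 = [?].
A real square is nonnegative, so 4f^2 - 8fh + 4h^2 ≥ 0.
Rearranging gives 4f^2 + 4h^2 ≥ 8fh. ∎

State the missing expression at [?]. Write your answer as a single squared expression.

(2f - 2h)^2

4f^2 - 8fh + 4h^2 is a perfect-square trinomial: the outer terms are (2f)^2 and (2h)^2, and the cross term is -2·2f·2h.
So 4f^2 - 8fh + 4h^2 = (2f - 2h)^2 ≥ 0.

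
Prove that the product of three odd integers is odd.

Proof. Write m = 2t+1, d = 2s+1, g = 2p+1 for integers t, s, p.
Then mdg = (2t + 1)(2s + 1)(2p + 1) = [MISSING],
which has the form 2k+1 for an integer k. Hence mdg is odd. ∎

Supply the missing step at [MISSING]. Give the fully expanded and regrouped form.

(2t + 1)(2s + 1)(2p + 1) = 8pst + 4ps + 4pt + 2p + 4st + 2s + 2t + 1
= 2(4pst + 2ps + 2pt + p + 2st + s + t) + 1.
Since 4pst + 2ps + 2pt + p + 2st + s + t is an integer, the product is of the form 2k+1 for an integer k.

2(4pst + 2ps + 2pt + p + 2st + s + t) + 1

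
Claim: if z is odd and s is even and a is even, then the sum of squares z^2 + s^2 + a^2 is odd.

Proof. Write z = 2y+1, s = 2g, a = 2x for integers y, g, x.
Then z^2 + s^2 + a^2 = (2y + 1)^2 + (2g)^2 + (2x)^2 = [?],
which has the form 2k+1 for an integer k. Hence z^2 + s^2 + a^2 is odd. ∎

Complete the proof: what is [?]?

2(2g^2 + 2x^2 + 2y^2 + 2y) + 1

(2y + 1)^2 + (2g)^2 + (2x)^2 = 4g^2 + 4x^2 + 4y^2 + 4y + 1
= 2(2g^2 + 2x^2 + 2y^2 + 2y) + 1.
Since 2g^2 + 2x^2 + 2y^2 + 2y is an integer, the sum of squares is of the form 2k+1 for an integer k.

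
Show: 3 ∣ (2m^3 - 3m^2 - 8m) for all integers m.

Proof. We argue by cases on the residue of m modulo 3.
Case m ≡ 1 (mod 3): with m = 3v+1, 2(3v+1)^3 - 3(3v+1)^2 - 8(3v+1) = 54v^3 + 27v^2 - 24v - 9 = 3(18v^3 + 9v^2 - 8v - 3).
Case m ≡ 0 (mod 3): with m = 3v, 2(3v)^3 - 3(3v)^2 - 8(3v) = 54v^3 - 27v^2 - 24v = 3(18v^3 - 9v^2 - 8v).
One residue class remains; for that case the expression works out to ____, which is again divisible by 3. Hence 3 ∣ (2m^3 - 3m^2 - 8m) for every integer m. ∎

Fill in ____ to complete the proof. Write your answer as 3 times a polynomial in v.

3(18v^3 + 27v^2 + 4v - 4)

The residues treated are {1, 0}, so the missing case is m ≡ 2 (mod 3); write m = 3v+2.
Then 2(3v+2)^3 - 3(3v+2)^2 - 8(3v+2) = 54v^3 + 81v^2 + 12v - 12 = 3(18v^3 + 27v^2 + 4v - 4).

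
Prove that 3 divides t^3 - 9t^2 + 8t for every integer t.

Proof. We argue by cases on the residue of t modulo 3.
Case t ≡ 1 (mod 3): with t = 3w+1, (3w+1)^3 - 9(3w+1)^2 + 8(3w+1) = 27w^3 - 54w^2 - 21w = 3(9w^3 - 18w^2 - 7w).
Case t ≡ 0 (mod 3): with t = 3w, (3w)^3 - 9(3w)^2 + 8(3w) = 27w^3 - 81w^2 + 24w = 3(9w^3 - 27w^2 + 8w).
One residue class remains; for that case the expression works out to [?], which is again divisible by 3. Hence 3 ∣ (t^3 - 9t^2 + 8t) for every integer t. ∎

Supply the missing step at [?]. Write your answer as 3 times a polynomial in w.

3(9w^3 - 9w^2 - 16w - 4)

The residues treated are {1, 0}, so the missing case is t ≡ 2 (mod 3); write t = 3w+2.
Then (3w+2)^3 - 9(3w+2)^2 + 8(3w+2) = 27w^3 - 27w^2 - 48w - 12 = 3(9w^3 - 9w^2 - 16w - 4).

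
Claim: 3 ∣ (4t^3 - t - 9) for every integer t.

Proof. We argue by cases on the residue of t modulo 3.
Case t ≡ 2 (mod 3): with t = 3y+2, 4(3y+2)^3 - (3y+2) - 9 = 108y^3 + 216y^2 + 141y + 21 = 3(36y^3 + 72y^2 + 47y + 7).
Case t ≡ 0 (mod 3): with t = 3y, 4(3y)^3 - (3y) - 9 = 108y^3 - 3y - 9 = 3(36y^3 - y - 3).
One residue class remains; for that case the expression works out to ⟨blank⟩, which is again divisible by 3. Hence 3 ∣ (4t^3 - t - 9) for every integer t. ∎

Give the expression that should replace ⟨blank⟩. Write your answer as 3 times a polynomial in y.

The residues treated are {2, 0}, so the missing case is t ≡ 1 (mod 3); write t = 3y+1.
Then 4(3y+1)^3 - (3y+1) - 9 = 108y^3 + 108y^2 + 33y - 6 = 3(36y^3 + 36y^2 + 11y - 2).

3(36y^3 + 36y^2 + 11y - 2)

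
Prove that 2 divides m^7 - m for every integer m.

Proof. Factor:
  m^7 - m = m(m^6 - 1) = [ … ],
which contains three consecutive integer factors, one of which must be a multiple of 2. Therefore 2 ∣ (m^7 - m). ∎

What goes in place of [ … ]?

(m - 1)m(m + 1)(m^4 + m^2 + 1)

m^6 - 1 = (m^2 - 1)(m^4 + m^2 + 1), and m^2 - 1 = (m-1)(m+1).
So m(m^6 - 1) = (m - 1)m(m + 1)(m^4 + m^2 + 1).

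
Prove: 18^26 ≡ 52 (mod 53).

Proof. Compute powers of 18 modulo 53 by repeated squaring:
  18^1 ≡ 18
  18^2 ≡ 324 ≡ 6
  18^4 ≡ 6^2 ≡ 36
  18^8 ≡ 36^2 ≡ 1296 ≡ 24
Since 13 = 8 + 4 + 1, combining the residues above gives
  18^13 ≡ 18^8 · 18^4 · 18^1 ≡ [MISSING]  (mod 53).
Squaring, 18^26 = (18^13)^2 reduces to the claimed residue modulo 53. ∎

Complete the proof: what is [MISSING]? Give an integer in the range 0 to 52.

18^8 · 18^4 · 18^1 ≡ 24 · 36 · 18 = 15552.
15552 mod 53 = 23, so 18^13 ≡ 23 (mod 53).

23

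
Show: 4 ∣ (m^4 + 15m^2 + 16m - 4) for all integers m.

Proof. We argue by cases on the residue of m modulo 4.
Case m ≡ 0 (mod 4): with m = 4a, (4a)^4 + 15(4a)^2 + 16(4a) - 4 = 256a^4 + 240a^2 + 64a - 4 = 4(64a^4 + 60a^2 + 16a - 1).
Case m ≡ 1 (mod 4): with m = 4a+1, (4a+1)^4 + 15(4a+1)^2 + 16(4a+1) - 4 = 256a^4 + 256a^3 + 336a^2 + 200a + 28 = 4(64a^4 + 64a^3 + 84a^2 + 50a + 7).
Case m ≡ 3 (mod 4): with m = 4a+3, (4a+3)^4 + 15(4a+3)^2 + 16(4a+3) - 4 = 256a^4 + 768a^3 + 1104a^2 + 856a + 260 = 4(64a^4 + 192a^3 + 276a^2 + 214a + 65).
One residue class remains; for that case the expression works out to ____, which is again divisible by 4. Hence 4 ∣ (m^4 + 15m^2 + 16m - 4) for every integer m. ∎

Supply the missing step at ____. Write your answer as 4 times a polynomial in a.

4(64a^4 + 128a^3 + 156a^2 + 108a + 26)

Only m ≡ 2 (mod 4) is unaccounted for. Put m = 4a+2:
(4a+2)^4 + 15(4a+2)^2 + 16(4a+2) - 4 expands to 256a^4 + 512a^3 + 624a^2 + 432a + 104,
and factoring out 4 leaves 4(64a^4 + 128a^3 + 156a^2 + 108a + 26).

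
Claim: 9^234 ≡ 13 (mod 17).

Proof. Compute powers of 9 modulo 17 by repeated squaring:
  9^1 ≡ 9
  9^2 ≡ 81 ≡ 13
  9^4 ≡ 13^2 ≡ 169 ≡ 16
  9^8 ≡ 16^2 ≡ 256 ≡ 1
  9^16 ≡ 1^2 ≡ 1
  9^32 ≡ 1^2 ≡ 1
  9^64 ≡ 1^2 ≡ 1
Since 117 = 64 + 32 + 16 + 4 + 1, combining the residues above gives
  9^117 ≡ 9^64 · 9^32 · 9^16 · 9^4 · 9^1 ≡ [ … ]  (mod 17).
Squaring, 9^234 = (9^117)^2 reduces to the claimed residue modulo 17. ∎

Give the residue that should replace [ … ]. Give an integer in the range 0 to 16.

9^64 · 9^32 · 9^16 · 9^4 · 9^1 ≡ 1 · 1 · 1 · 16 · 9 = 144.
144 mod 17 = 8, so 9^117 ≡ 8 (mod 17).

8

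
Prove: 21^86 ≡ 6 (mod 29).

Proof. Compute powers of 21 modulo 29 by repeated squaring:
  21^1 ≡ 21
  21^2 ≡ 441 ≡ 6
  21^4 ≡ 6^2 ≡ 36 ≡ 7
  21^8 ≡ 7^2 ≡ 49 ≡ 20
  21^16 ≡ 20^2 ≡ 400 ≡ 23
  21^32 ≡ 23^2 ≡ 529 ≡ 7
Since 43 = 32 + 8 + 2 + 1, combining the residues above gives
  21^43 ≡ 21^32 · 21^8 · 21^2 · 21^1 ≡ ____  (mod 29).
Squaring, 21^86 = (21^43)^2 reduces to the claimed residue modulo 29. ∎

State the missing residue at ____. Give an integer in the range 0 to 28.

Multiply the listed residues: 7 · 20 · 6 · 21 = 140 → 840 → 17640.
Reducing modulo 29: 17640 = 608·29 + 8, so 21^43 ≡ 8.

8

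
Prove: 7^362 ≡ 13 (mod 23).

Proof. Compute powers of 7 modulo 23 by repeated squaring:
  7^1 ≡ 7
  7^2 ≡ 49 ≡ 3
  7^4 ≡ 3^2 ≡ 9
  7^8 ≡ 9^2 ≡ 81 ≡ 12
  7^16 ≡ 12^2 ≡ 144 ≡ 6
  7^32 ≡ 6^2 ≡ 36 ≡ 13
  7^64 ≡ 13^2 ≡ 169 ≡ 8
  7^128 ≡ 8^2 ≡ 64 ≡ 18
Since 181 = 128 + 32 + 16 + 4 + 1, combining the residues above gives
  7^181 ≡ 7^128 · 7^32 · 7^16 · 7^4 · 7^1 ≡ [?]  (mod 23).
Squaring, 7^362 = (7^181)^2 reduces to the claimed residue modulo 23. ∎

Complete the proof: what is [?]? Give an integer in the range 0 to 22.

7^128 · 7^32 · 7^16 · 7^4 · 7^1 ≡ 18 · 13 · 6 · 9 · 7 = 88452.
88452 mod 23 = 17, so 7^181 ≡ 17 (mod 23).

17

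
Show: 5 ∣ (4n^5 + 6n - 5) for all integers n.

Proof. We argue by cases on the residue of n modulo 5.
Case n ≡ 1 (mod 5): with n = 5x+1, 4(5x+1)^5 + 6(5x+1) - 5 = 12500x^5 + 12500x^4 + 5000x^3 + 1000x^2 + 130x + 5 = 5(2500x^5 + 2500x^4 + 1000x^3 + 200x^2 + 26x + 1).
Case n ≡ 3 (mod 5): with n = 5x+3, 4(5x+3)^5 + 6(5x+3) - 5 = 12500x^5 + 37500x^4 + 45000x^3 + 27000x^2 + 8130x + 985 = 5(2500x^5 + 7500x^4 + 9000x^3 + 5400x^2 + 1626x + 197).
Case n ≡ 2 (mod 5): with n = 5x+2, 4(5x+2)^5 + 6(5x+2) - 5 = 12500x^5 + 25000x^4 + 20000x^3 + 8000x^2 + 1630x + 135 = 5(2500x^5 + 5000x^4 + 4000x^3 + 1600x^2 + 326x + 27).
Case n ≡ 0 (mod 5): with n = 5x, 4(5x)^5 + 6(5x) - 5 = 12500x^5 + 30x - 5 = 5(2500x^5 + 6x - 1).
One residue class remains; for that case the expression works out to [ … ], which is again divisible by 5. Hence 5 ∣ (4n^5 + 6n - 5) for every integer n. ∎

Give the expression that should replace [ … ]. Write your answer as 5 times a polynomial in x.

5(2500x^5 + 10000x^4 + 16000x^3 + 12800x^2 + 5126x + 823)

The residues treated are {1, 3, 2, 0}, so the missing case is n ≡ 4 (mod 5); write n = 5x+4.
Then 4(5x+4)^5 + 6(5x+4) - 5 = 12500x^5 + 50000x^4 + 80000x^3 + 64000x^2 + 25630x + 4115 = 5(2500x^5 + 10000x^4 + 16000x^3 + 12800x^2 + 5126x + 823).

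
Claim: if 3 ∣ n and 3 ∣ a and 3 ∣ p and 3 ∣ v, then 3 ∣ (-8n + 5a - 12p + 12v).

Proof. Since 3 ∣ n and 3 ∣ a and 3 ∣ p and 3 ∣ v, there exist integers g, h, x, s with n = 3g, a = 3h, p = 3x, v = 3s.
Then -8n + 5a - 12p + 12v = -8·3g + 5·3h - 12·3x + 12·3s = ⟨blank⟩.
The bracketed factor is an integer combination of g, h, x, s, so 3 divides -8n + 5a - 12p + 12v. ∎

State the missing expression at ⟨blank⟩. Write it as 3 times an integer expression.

3(-8g + 5h + 12s - 12x)

Pull the common 3 out of every term: -8·3g + 5·3h - 12·3x + 12·3s = 3(-8g + 5h + 12s - 12x).
-8g + 5h + 12s - 12x is an integer, which exhibits the divisibility.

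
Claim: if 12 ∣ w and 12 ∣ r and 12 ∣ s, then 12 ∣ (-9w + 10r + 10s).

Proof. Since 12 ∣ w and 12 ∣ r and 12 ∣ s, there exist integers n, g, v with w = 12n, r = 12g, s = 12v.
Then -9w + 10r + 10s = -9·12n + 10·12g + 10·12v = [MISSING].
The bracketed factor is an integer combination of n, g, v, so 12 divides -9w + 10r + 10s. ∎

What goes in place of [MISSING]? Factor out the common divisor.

Pull the common 12 out of every term: -9·12n + 10·12g + 10·12v = 12(10g - 9n + 10v).
10g - 9n + 10v is an integer, which exhibits the divisibility.

12(10g - 9n + 10v)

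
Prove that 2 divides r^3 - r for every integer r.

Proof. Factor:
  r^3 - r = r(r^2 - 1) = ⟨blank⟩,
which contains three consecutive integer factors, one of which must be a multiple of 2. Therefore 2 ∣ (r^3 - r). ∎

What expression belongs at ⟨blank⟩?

(r - 1)r(r + 1)

r(r^2 - 1) = r(r - 1)(r + 1) = (r - 1)r(r + 1).
These three factors are consecutive integers, so their product is divisible by 2.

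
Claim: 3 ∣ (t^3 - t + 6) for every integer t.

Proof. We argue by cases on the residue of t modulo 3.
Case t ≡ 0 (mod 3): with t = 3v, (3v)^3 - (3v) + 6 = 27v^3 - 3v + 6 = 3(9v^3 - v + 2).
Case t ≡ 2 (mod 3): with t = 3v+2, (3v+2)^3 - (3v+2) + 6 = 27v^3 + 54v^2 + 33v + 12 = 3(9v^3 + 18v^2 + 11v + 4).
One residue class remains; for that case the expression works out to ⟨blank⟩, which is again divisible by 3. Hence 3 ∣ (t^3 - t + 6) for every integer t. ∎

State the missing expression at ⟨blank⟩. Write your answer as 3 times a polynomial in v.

3(9v^3 + 9v^2 + 2v + 2)

The residues treated are {0, 2}, so the missing case is t ≡ 1 (mod 3); write t = 3v+1.
Then (3v+1)^3 - (3v+1) + 6 = 27v^3 + 27v^2 + 6v + 6 = 3(9v^3 + 9v^2 + 2v + 2).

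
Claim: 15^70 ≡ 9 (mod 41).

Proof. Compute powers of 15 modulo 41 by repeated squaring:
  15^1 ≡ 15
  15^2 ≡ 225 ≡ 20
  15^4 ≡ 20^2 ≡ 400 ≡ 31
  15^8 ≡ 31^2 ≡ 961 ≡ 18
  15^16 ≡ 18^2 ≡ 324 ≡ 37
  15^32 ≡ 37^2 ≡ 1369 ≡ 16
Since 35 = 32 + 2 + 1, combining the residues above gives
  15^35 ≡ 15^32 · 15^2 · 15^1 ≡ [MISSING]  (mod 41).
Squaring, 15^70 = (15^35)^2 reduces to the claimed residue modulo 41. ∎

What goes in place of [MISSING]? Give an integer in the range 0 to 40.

Multiply the listed residues: 16 · 20 · 15 = 320 → 4800.
Reducing modulo 41: 4800 = 117·41 + 3, so 15^35 ≡ 3.

3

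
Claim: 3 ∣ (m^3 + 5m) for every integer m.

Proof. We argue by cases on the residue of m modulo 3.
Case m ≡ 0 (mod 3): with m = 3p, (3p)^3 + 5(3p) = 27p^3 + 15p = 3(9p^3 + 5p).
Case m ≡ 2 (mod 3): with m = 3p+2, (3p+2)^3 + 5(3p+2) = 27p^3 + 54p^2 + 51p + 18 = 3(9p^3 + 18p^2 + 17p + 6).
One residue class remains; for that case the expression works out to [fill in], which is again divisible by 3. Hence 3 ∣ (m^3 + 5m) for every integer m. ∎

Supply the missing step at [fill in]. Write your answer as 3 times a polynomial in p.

3(9p^3 + 9p^2 + 8p + 2)

The residues treated are {0, 2}, so the missing case is m ≡ 1 (mod 3); write m = 3p+1.
Then (3p+1)^3 + 5(3p+1) = 27p^3 + 27p^2 + 24p + 6 = 3(9p^3 + 9p^2 + 8p + 2).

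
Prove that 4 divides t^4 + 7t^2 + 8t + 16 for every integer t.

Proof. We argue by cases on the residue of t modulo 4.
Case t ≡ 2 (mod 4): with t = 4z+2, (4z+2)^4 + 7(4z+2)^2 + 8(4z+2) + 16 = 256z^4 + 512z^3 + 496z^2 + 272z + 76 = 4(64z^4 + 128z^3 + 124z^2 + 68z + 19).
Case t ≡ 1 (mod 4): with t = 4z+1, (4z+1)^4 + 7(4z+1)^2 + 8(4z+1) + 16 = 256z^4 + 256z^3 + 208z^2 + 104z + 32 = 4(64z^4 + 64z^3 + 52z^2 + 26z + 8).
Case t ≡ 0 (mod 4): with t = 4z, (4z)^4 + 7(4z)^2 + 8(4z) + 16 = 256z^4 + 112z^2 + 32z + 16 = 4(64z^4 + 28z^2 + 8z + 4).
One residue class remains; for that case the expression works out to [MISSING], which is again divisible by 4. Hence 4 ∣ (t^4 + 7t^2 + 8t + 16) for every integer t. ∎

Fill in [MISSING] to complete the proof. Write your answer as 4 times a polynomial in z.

4(64z^4 + 192z^3 + 244z^2 + 158z + 46)

The residues treated are {2, 1, 0}, so the missing case is t ≡ 3 (mod 4); write t = 4z+3.
Then (4z+3)^4 + 7(4z+3)^2 + 8(4z+3) + 16 = 256z^4 + 768z^3 + 976z^2 + 632z + 184 = 4(64z^4 + 192z^3 + 244z^2 + 158z + 46).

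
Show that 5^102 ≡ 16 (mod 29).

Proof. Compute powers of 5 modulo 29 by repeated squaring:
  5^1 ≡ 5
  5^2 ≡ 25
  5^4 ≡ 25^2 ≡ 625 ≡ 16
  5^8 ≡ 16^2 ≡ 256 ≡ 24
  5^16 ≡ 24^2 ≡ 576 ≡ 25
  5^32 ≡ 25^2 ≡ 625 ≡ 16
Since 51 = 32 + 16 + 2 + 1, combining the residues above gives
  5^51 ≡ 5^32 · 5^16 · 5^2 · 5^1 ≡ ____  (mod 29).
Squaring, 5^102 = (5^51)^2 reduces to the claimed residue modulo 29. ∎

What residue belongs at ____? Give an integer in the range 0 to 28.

5^32 · 5^16 · 5^2 · 5^1 ≡ 16 · 25 · 25 · 5 = 50000.
50000 mod 29 = 4, so 5^51 ≡ 4 (mod 29).

4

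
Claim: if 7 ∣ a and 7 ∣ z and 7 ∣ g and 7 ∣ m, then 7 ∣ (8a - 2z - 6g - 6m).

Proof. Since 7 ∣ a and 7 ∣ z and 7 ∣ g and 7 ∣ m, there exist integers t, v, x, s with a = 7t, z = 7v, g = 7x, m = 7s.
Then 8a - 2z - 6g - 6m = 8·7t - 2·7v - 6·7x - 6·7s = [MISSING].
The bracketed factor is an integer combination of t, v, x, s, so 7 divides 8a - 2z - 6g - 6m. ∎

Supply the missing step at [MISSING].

Each term has a factor of 7: 8·7t - 2·7v - 6·7x - 6·7s = 7·(-6s + 8t - 2v - 6x).
Since -6s + 8t - 2v - 6x is an integer, 7 ∣ (8a - 2z - 6g - 6m).

7(-6s + 8t - 2v - 6x)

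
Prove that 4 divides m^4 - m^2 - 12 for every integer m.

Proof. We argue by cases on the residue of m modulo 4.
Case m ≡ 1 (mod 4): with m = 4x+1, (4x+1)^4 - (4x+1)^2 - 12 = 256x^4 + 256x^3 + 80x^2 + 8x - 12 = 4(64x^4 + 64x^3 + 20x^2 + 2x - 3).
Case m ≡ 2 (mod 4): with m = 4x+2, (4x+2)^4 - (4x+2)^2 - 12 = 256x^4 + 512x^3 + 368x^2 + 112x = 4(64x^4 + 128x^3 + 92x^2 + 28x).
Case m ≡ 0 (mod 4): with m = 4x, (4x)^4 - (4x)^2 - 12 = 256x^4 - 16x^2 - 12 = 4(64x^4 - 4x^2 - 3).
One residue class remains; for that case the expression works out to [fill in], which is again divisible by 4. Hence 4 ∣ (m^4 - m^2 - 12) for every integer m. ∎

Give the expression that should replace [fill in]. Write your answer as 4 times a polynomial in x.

4(64x^4 + 192x^3 + 212x^2 + 102x + 15)

The residues treated are {1, 2, 0}, so the missing case is m ≡ 3 (mod 4); write m = 4x+3.
Then (4x+3)^4 - (4x+3)^2 - 12 = 256x^4 + 768x^3 + 848x^2 + 408x + 60 = 4(64x^4 + 192x^3 + 212x^2 + 102x + 15).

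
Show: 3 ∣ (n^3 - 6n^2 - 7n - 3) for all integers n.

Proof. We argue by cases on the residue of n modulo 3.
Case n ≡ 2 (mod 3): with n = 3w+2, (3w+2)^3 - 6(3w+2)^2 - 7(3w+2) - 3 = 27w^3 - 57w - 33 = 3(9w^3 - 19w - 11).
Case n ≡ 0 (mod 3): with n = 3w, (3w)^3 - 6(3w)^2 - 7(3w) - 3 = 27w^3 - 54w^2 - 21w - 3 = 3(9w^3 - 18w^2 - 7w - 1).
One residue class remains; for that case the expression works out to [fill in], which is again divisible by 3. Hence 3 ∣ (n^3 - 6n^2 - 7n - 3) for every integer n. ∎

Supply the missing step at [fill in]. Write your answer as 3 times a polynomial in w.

The residues treated are {2, 0}, so the missing case is n ≡ 1 (mod 3); write n = 3w+1.
Then (3w+1)^3 - 6(3w+1)^2 - 7(3w+1) - 3 = 27w^3 - 27w^2 - 48w - 15 = 3(9w^3 - 9w^2 - 16w - 5).

3(9w^3 - 9w^2 - 16w - 5)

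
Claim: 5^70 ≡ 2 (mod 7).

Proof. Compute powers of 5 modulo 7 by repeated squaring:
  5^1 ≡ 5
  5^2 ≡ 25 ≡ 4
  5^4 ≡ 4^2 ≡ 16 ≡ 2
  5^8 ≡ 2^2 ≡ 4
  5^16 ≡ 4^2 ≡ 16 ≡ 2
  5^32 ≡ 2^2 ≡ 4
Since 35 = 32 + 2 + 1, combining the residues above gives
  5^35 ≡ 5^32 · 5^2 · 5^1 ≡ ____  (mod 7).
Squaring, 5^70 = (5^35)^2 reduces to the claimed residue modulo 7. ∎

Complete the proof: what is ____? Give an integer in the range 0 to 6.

3

Multiply the listed residues: 4 · 4 · 5 = 16 → 80.
Reducing modulo 7: 80 = 11·7 + 3, so 5^35 ≡ 3.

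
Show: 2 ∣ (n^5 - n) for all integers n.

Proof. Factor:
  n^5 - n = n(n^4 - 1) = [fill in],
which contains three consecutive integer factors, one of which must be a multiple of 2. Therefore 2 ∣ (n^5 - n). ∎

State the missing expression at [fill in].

(n - 1)n(n + 1)(n^2 + 1)

n^4 - 1 = (n^2 - 1)(n^2 + 1), and n^2 - 1 = (n-1)(n+1).
So n(n^4 - 1) = (n - 1)n(n + 1)(n^2 + 1).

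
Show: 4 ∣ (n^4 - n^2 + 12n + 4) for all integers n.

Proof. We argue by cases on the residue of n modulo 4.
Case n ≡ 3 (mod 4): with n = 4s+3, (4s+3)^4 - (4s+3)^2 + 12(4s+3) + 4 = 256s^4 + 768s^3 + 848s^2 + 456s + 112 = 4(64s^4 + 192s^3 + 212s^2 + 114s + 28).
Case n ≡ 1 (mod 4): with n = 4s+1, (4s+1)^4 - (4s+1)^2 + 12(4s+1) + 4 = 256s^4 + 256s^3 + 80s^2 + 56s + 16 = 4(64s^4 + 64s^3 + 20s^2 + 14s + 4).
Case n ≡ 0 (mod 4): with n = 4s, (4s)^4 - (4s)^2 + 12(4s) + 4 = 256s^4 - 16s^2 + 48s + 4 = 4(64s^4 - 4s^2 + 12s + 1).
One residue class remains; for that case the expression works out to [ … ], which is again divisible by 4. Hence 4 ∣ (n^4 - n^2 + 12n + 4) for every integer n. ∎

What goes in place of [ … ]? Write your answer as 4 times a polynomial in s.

Only n ≡ 2 (mod 4) is unaccounted for. Put n = 4s+2:
(4s+2)^4 - (4s+2)^2 + 12(4s+2) + 4 expands to 256s^4 + 512s^3 + 368s^2 + 160s + 40,
and factoring out 4 leaves 4(64s^4 + 128s^3 + 92s^2 + 40s + 10).

4(64s^4 + 128s^3 + 92s^2 + 40s + 10)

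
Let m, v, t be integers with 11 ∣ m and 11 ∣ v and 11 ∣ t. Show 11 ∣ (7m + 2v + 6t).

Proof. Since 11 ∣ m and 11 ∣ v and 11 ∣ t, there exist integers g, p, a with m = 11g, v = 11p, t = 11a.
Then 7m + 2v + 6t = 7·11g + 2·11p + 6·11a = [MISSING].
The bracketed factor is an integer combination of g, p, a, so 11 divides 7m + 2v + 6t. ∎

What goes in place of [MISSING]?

Pull the common 11 out of every term: 7·11g + 2·11p + 6·11a = 11(6a + 7g + 2p).
6a + 7g + 2p is an integer, which exhibits the divisibility.

11(6a + 7g + 2p)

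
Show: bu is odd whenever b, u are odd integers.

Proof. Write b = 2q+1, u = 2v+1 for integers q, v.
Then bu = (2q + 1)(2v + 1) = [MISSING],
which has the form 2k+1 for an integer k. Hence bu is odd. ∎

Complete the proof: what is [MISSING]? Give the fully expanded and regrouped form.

(2q + 1)(2v + 1) = 4qv + 2q + 2v + 1
= 2(2qv + q + v) + 1.
Since 2qv + q + v is an integer, the product is of the form 2k+1 for an integer k.

2(2qv + q + v) + 1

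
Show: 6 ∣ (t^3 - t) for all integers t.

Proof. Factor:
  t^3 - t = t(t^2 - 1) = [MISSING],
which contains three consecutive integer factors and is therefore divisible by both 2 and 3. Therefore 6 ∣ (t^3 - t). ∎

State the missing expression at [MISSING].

(t - 1)t(t + 1)

t(t^2 - 1) = t(t - 1)(t + 1) = (t - 1)t(t + 1).
These three factors are consecutive integers, so their product is divisible by 6.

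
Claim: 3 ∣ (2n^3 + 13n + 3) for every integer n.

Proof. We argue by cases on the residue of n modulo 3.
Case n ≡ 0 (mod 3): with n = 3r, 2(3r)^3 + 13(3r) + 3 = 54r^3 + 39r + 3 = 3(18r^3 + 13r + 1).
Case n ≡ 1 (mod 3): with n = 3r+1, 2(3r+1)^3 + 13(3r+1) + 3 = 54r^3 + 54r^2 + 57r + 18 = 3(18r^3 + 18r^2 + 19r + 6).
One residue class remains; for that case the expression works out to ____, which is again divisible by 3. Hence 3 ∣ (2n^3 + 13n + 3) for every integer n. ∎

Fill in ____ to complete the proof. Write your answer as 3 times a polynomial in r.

The residues treated are {0, 1}, so the missing case is n ≡ 2 (mod 3); write n = 3r+2.
Then 2(3r+2)^3 + 13(3r+2) + 3 = 54r^3 + 108r^2 + 111r + 45 = 3(18r^3 + 36r^2 + 37r + 15).

3(18r^3 + 36r^2 + 37r + 15)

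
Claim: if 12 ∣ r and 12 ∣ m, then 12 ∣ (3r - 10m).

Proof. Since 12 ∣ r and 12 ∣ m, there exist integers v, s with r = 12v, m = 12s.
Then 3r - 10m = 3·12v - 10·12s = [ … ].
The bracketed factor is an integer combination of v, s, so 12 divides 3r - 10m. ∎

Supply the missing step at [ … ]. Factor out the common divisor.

Pull the common 12 out of every term: 3·12v - 10·12s = 12(-10s + 3v).
-10s + 3v is an integer, which exhibits the divisibility.

12(-10s + 3v)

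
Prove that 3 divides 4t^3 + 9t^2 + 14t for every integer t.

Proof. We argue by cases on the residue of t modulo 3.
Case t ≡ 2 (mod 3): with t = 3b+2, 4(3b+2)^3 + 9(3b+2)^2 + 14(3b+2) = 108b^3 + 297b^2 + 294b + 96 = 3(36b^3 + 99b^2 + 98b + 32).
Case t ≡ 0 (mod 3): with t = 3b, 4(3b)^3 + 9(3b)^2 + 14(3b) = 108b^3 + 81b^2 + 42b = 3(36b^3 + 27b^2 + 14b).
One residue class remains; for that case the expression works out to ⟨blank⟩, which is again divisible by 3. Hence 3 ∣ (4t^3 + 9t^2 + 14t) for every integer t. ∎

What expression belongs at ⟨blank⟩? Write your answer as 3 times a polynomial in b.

3(36b^3 + 63b^2 + 44b + 9)

The residues treated are {2, 0}, so the missing case is t ≡ 1 (mod 3); write t = 3b+1.
Then 4(3b+1)^3 + 9(3b+1)^2 + 14(3b+1) = 108b^3 + 189b^2 + 132b + 27 = 3(36b^3 + 63b^2 + 44b + 9).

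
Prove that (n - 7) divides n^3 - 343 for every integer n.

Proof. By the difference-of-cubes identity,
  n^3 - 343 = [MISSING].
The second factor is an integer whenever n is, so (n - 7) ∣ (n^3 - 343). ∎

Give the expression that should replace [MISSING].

Polynomial division of n^3 - 343 by n - 7 leaves remainder 0 and quotient n^2 + 7n + 49.
Hence n^3 - 343 = (n - 7)(n^2 + 7n + 49).

(n - 7)(n^2 + 7n + 49)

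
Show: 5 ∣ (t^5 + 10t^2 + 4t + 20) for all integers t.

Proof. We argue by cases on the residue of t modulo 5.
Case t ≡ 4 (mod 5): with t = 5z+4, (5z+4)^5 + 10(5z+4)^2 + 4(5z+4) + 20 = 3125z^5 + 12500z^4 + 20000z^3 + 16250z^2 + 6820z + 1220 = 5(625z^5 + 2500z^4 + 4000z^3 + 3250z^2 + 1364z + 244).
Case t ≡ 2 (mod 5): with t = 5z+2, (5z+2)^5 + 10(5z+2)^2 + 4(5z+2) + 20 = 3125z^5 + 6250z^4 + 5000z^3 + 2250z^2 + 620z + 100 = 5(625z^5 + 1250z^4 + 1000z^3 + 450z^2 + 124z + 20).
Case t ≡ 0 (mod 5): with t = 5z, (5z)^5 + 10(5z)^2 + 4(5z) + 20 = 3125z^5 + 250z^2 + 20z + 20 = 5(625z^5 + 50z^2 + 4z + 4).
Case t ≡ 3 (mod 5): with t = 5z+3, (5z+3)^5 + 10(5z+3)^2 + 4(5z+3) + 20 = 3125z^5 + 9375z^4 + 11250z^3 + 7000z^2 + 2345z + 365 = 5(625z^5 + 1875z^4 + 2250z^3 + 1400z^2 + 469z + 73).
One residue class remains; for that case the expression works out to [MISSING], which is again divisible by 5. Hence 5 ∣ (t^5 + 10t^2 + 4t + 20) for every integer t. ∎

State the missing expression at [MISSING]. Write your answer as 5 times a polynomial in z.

Only t ≡ 1 (mod 5) is unaccounted for. Put t = 5z+1:
(5z+1)^5 + 10(5z+1)^2 + 4(5z+1) + 20 expands to 3125z^5 + 3125z^4 + 1250z^3 + 500z^2 + 145z + 35,
and factoring out 5 leaves 5(625z^5 + 625z^4 + 250z^3 + 100z^2 + 29z + 7).

5(625z^5 + 625z^4 + 250z^3 + 100z^2 + 29z + 7)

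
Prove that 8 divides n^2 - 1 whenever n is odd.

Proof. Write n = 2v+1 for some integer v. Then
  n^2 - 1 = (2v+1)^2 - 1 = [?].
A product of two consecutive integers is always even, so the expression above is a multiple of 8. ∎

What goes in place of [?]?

(2v+1)^2 - 1 = 4v^2 + 4v + 1 - 1 = 4v^2 + 4v = 4v(v+1).
Since v and v+1 are consecutive, v(v+1) is even, and 4·(even) is a multiple of 8.

4v(v + 1)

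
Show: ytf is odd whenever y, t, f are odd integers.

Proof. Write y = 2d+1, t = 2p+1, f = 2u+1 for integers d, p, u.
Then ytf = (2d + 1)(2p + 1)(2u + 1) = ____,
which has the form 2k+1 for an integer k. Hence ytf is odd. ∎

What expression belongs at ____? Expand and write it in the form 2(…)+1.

(2d + 1)(2p + 1)(2u + 1) = 8dpu + 4dp + 4du + 2d + 4pu + 2p + 2u + 1
= 2(4dpu + 2dp + 2du + d + 2pu + p + u) + 1.
Since 4dpu + 2dp + 2du + d + 2pu + p + u is an integer, the product is of the form 2k+1 for an integer k.

2(4dpu + 2dp + 2du + d + 2pu + p + u) + 1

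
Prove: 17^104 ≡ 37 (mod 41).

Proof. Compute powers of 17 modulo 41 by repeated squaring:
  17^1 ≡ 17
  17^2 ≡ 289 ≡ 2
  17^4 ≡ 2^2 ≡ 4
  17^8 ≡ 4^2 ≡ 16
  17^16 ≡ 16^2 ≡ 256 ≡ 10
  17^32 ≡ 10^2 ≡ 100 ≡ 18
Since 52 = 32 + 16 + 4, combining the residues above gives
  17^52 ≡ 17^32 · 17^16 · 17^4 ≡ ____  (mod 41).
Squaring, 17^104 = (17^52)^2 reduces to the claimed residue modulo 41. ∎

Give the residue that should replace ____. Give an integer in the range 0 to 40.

23

17^32 · 17^16 · 17^4 ≡ 18 · 10 · 4 = 720.
720 mod 41 = 23, so 17^52 ≡ 23 (mod 41).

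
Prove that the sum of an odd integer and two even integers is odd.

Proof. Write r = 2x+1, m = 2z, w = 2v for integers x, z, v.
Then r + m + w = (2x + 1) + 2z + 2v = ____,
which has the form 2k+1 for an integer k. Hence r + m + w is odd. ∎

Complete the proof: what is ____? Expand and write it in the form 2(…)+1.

(2x + 1) + 2z + 2v = 2v + 2x + 2z + 1
= 2(v + x + z) + 1.
Since v + x + z is an integer, the sum is of the form 2k+1 for an integer k.

2(v + x + z) + 1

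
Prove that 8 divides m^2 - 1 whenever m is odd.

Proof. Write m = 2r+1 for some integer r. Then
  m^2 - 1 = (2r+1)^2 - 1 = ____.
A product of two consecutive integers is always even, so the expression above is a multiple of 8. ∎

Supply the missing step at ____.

4r(r + 1)

(2r+1)^2 - 1 = 4r^2 + 4r + 1 - 1 = 4r^2 + 4r = 4r(r+1).
Since r and r+1 are consecutive, r(r+1) is even, and 4·(even) is a multiple of 8.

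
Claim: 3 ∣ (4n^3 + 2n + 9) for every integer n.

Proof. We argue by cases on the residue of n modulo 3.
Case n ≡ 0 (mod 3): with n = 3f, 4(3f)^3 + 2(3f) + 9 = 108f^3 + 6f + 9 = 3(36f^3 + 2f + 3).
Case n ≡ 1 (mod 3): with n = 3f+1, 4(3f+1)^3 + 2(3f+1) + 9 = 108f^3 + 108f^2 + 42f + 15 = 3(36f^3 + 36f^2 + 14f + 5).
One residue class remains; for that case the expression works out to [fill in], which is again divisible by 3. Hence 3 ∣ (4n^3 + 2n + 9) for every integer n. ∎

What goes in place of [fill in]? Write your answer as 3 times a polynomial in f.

Only n ≡ 2 (mod 3) is unaccounted for. Put n = 3f+2:
4(3f+2)^3 + 2(3f+2) + 9 expands to 108f^3 + 216f^2 + 150f + 45,
and factoring out 3 leaves 3(36f^3 + 72f^2 + 50f + 15).

3(36f^3 + 72f^2 + 50f + 15)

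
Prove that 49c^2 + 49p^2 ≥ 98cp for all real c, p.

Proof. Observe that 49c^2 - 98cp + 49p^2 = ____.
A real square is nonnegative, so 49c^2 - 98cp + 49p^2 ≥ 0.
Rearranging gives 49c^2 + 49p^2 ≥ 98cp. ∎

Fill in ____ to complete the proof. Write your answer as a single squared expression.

(7c - 7p)^2

The leading and trailing coefficients are 7^2 and 7^2, and 98 = 2·7·7, so the trinomial is (7c - 7p)^2.
Hence 49c^2 - 98cp + 49p^2 ≥ 0.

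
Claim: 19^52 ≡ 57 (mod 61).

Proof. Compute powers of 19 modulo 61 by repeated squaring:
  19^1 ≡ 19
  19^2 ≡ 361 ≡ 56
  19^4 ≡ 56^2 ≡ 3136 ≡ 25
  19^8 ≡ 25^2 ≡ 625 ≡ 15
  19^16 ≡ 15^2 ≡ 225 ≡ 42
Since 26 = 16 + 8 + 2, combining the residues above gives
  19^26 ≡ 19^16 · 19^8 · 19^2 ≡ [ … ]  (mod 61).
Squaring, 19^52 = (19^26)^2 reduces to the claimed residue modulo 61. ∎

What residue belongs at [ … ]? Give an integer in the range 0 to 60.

22

19^16 · 19^8 · 19^2 ≡ 42 · 15 · 56 = 35280.
35280 mod 61 = 22, so 19^26 ≡ 22 (mod 61).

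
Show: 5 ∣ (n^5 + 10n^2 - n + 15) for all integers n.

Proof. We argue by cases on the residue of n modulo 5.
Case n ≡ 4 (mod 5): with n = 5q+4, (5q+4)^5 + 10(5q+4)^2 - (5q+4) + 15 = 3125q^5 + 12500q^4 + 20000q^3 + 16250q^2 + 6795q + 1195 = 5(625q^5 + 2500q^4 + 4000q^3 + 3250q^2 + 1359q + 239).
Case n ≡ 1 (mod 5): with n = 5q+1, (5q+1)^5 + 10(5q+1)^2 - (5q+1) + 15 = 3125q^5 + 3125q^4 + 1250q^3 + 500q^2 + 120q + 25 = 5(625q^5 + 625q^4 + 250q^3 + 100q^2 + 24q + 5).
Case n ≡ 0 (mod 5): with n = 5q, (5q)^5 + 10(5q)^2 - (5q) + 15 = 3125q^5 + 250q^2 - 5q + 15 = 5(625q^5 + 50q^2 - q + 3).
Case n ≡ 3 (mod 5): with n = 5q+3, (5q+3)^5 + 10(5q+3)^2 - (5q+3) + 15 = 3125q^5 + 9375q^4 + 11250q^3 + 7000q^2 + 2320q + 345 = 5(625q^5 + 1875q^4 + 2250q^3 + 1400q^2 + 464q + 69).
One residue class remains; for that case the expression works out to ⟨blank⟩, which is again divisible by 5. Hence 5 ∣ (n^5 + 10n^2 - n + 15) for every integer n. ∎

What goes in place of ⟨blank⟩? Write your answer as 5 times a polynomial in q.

5(625q^5 + 1250q^4 + 1000q^3 + 450q^2 + 119q + 17)

Only n ≡ 2 (mod 5) is unaccounted for. Put n = 5q+2:
(5q+2)^5 + 10(5q+2)^2 - (5q+2) + 15 expands to 3125q^5 + 6250q^4 + 5000q^3 + 2250q^2 + 595q + 85,
and factoring out 5 leaves 5(625q^5 + 1250q^4 + 1000q^3 + 450q^2 + 119q + 17).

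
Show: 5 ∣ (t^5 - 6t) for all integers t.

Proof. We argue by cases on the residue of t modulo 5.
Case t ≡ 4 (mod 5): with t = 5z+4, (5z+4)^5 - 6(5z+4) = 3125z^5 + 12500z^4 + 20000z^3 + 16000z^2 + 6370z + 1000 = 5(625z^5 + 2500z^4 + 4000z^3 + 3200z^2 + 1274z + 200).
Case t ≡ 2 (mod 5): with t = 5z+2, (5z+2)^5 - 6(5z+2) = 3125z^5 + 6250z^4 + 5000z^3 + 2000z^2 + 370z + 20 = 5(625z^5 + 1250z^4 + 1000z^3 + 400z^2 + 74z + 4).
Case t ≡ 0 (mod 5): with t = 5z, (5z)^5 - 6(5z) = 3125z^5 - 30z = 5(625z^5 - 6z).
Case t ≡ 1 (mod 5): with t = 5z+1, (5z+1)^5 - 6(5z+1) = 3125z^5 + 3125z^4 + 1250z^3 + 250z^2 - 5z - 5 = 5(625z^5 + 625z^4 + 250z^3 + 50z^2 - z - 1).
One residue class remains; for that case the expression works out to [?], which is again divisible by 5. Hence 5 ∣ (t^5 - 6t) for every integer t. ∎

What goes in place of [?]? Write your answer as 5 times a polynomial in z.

5(625z^5 + 1875z^4 + 2250z^3 + 1350z^2 + 399z + 45)

The residues treated are {4, 2, 0, 1}, so the missing case is t ≡ 3 (mod 5); write t = 5z+3.
Then (5z+3)^5 - 6(5z+3) = 3125z^5 + 9375z^4 + 11250z^3 + 6750z^2 + 1995z + 225 = 5(625z^5 + 1875z^4 + 2250z^3 + 1350z^2 + 399z + 45).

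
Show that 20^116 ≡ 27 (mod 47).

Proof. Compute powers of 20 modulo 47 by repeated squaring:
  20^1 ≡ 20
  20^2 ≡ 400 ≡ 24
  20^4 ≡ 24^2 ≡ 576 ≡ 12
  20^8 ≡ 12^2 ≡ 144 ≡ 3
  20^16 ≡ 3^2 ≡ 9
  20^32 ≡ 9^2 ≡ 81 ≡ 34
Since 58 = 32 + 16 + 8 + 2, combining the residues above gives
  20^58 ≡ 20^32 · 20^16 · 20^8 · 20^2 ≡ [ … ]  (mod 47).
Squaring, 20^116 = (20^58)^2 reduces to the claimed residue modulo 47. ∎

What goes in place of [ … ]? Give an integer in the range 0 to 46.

36

Multiply the listed residues: 34 · 9 · 3 · 24 = 306 → 918 → 22032.
Reducing modulo 47: 22032 = 468·47 + 36, so 20^58 ≡ 36.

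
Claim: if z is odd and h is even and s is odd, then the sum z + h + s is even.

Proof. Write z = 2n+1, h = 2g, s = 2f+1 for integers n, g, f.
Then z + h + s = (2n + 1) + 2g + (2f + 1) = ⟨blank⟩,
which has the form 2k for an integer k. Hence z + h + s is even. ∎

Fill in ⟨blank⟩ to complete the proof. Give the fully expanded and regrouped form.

2(f + g + n + 1)

Expanding: (2n + 1) + 2g + (2f + 1) = 2f + 2g + 2n + 2.
Every term is even; pulling out the factor of 2 gives 2(f + g + n + 1).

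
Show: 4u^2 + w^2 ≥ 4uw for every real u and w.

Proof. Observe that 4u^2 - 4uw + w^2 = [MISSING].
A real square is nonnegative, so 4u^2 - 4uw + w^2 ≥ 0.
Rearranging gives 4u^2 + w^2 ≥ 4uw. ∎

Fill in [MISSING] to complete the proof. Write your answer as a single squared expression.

(2u - w)^2

4u^2 - 4uw + w^2 is a perfect-square trinomial: the outer terms are (2u)^2 and (w)^2, and the cross term is -2·2u·w.
So 4u^2 - 4uw + w^2 = (2u - w)^2 ≥ 0.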